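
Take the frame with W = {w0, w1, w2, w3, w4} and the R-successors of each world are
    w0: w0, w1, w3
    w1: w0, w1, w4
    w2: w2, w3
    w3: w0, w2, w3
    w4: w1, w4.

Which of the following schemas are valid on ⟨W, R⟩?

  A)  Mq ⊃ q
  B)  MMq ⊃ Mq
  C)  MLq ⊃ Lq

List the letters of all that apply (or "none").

R is not transitive: w0 R w1 and w1 R w4 but not w0 R w4.
R is not euclidean: w0 R w1 and w0 R w3 but not w1 R w3.
R is not a subset of the identity: w0 R w1 with w0 ≠ w1.
(A) Mq ⊃ q is valid only on frames where every R-edge is a self-loop. Here R ⊄ identity — not valid.
(B) MMq ⊃ Mq is the dual of axiom 4, which corresponds to transitivity. R is not transitive — not valid.
(C) MLq ⊃ Lq (the dual of axiom 5) characterises the euclidean frames. R is not euclidean — not valid.

none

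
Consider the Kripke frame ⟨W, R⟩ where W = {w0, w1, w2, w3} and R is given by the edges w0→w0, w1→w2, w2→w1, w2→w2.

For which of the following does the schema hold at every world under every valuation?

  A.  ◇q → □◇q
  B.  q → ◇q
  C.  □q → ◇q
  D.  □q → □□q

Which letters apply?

none

R is not reflexive: not w1 R w1.
R is not transitive: w1 R w2 and w2 R w1 but not w1 R w1.
R is not euclidean: w2 R w1 and w2 R w1 but not w1 R w1.
R is not serial: w3 has no R-successor.
(A) axiom 5: valid iff R is euclidean. R is not euclidean — not valid.
(B) the dual of axiom T: valid iff R is reflexive. R is not reflexive — not valid.
(C) □q → ◇q is axiom D; it is valid on a frame exactly when R is serial. R is not serial, so not valid.
(D) axiom 4: valid iff R is transitive. R is not transitive — not valid.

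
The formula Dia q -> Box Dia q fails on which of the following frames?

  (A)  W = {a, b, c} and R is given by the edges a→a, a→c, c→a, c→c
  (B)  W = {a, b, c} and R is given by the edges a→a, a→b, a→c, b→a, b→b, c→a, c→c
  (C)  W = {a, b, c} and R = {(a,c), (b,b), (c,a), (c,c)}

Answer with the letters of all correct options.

B, C

The schema Dia q -> Box Dia q is axiom 5; it is valid on a frame iff R is euclidean.
(A) R is euclidean (any two R-successors of the same world are R-related), so the schema is valid here.
(B) R is not euclidean (a R b and a R c but not b R c), so the schema fails here.
(C) R is not euclidean (c R a and c R a but not a R a), so the schema fails here.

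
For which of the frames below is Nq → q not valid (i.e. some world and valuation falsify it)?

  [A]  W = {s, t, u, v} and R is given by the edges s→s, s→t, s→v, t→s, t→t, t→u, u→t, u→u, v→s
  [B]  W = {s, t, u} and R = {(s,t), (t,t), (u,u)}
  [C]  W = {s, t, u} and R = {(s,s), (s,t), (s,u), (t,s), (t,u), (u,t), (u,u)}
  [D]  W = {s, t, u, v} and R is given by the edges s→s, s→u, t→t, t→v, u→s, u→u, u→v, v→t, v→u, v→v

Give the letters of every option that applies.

A, B, C

The schema Nq → q is axiom T; it is valid on a frame iff R is reflexive.
(A) R is not reflexive (not v R v), so the schema fails here.
(B) R is not reflexive (not s R s), so the schema fails here.
(C) R is not reflexive (not t R t), so the schema fails here.
(D) R is reflexive (each world relates to itself), so the schema is valid here.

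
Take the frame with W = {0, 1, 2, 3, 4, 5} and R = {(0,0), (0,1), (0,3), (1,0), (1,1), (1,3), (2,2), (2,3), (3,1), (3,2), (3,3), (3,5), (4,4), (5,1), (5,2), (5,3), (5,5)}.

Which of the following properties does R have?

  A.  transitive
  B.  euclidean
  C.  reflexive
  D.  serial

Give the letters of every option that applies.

(A) not transitive: 0 R 3 and 3 R 2 but not 0 R 2.
(B) not euclidean: 0 R 3 and 0 R 0 but not 3 R 0.
(C) reflexive: each world relates to itself.
(D) serial: every world has an R-successor.

C, D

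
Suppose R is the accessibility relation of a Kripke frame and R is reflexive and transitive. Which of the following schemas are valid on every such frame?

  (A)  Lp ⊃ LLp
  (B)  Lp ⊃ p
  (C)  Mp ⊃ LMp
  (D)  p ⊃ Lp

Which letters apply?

A, B

Reflexive relations are serial.
(A) Lp ⊃ LLp (axiom 4) characterises the transitive frames. Every such R is transitive — valid.
(B) axiom T: valid iff R is reflexive. Every such R is reflexive — valid.
(C) Mp ⊃ LMp (axiom 5) characterises the euclidean frames. Such an R need not be euclidean — not valid.
(D) p ⊃ Lp is valid only on frames where every R-edge is a self-loop. Such an R need not be a subset of the identity — not valid.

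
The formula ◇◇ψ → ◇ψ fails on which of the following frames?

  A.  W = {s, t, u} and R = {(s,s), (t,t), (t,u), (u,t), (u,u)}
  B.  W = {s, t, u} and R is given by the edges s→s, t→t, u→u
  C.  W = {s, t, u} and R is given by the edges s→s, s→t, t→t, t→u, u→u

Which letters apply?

The schema ◇◇ψ → ◇ψ is the dual of axiom 4; it is valid on a frame iff R is transitive.
(A) R is transitive (R is closed under composition), so the schema is valid here.
(B) R is transitive (R is closed under composition), so the schema is valid here.
(C) R is not transitive (s R t and t R u but not s R u), so the schema fails here.

C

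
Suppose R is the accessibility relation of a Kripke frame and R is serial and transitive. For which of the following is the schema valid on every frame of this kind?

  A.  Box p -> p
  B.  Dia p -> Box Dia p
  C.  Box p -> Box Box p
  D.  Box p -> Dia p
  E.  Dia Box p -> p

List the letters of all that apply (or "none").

C, D

(A) axiom T: valid iff R is reflexive. Such an R need not be reflexive — not valid.
(B) Dia p -> Box Dia p (axiom 5) characterises the euclidean frames. Such an R need not be euclidean — not valid.
(C) axiom 4: valid iff R is transitive. Every such R is transitive — valid.
(D) Box p -> Dia p is axiom D, which corresponds to seriality. Every such R is serial — valid.
(E) Dia Box p -> p is the dual of axiom B, which corresponds to symmetry. Such an R need not be symmetric — not valid.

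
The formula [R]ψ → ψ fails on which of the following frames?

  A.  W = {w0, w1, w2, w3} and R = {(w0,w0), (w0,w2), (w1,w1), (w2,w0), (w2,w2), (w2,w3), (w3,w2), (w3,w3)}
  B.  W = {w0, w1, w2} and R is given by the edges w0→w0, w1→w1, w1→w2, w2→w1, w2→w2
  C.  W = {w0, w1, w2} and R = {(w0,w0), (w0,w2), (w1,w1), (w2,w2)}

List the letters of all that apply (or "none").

The schema [R]ψ → ψ is axiom T; it is valid on a frame iff R is reflexive.
(A) R is reflexive (each world relates to itself), so the schema is valid here.
(B) R is reflexive (each world relates to itself), so the schema is valid here.
(C) R is reflexive (each world relates to itself), so the schema is valid here.

none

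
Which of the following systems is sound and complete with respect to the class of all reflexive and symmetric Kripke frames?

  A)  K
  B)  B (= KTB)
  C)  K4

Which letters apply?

B

(A) K is determined by the class of arbitrary frames.
(B) B (= KTB) is determined by exactly this class.
(C) K4 is determined by the class of transitive frames.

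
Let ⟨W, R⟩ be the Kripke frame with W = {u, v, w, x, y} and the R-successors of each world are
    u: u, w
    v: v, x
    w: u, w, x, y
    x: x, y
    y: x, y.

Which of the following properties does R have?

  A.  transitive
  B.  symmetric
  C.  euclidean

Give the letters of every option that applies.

none

(A) not transitive: u R w and w R x but not u R x.
(B) not symmetric: v R x but not x R v.
(C) not euclidean: v R x and v R v but not x R v.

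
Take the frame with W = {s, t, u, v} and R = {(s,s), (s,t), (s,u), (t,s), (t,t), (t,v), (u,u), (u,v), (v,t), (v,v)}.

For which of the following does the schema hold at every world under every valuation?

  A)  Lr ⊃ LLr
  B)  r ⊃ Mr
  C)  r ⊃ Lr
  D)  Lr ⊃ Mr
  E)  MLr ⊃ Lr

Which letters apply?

R is reflexive: each world relates to itself.
R is not transitive: s R t and t R v but not s R v.
R is not euclidean: s R t and s R u but not t R u.
R is serial: every world has an R-successor.
R is not a subset of the identity: s R t with s ≠ t.
(A) Lr ⊃ LLr is axiom 4, which corresponds to transitivity. R is not transitive — not valid.
(B) the dual of axiom T: valid iff R is reflexive. R is reflexive — valid.
(C) r ⊃ Lr (equivalent to ◇p→p) corresponds to R being a subset of the identity. Here R ⊄ identity, so not valid.
(D) Lr ⊃ Mr is axiom D, which corresponds to seriality. R is serial — valid.
(E) MLr ⊃ Lr (the dual of axiom 5) characterises the euclidean frames. R is not euclidean — not valid.

B, D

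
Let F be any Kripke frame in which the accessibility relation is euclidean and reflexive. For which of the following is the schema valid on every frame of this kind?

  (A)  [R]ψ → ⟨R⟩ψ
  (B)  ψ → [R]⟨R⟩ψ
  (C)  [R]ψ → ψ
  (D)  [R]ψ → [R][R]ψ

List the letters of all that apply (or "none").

A reflexive euclidean relation is also symmetric (from wRw and wRv the euclidean condition gives vRw) and hence transitive; it is an equivalence relation.
(A) [R]ψ → ⟨R⟩ψ is axiom D, which corresponds to seriality. Every such R is serial — valid.
(B) ψ → [R]⟨R⟩ψ is axiom B, which corresponds to symmetry. Every such R is symmetric — valid.
(C) [R]ψ → ψ is axiom T, which corresponds to reflexivity. Every such R is reflexive — valid.
(D) axiom 4: valid iff R is transitive. Every such R is transitive — valid.

A, B, C, D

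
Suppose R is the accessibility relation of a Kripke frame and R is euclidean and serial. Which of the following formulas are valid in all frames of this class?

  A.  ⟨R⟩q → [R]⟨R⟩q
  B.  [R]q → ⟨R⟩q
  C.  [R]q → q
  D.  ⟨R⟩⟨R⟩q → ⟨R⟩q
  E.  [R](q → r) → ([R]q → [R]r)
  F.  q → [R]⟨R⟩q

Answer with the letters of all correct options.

(A) ⟨R⟩q → [R]⟨R⟩q is axiom 5; it is valid on a frame exactly when R is euclidean. Every such R is euclidean, so valid.
(B) axiom D: valid iff R is serial. Every such R is serial — valid.
(C) [R]q → q is axiom T; it is valid on a frame exactly when R is reflexive. Such an R need not be reflexive, so not valid.
(D) ⟨R⟩⟨R⟩q → ⟨R⟩q is the dual of axiom 4; it is valid on a frame exactly when R is transitive. Such an R need not be transitive, so not valid.
(E) this is just K, valid on every normal frame.
(F) q → [R]⟨R⟩q is axiom B, which corresponds to symmetry. Such an R need not be symmetric — not valid.

A, B, E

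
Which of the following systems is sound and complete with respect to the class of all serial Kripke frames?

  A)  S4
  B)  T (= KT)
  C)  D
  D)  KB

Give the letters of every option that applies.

C

(A) S4 is determined by the class of reflexive and transitive frames.
(B) T (= KT) is determined by the class of reflexive frames.
(C) D is determined by exactly this class.
(D) KB is determined by the class of symmetric frames.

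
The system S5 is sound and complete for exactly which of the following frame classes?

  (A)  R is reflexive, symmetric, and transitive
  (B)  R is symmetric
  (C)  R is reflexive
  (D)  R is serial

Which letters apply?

A

(A) S5 is sound and complete for exactly this class.
(B) this class determines KB, not S5.
(C) this class determines T (= KT), not S5.
(D) this class determines D, not S5.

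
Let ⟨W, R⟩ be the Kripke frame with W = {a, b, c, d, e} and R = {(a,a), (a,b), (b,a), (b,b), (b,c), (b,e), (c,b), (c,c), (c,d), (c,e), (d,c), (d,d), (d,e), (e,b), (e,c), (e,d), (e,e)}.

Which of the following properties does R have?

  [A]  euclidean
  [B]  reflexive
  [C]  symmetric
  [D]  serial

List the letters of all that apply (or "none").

(A) not euclidean: b R a and b R c but not a R c.
(B) reflexive: each world relates to itself.
(C) symmetric: every R-edge is matched by its reverse.
(D) serial: every world has an R-successor.

B, C, D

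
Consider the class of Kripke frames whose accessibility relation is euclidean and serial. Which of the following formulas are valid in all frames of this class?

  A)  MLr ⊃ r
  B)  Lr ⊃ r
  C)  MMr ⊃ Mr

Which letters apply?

none

(A) MLr ⊃ r (the dual of axiom B) characterises the symmetric frames. Such an R need not be symmetric — not valid.
(B) Lr ⊃ r is axiom T; it is valid on a frame exactly when R is reflexive. Such an R need not be reflexive, so not valid.
(C) MMr ⊃ Mr (the dual of axiom 4) characterises the transitive frames. Such an R need not be transitive — not valid.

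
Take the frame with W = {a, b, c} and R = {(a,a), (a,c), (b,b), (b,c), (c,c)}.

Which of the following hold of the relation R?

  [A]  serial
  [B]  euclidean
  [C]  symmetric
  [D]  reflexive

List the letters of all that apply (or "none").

(A) serial: every world has an R-successor.
(B) not euclidean: a R c and a R a but not c R a.
(C) not symmetric: a R c but not c R a.
(D) reflexive: each world relates to itself.

A, D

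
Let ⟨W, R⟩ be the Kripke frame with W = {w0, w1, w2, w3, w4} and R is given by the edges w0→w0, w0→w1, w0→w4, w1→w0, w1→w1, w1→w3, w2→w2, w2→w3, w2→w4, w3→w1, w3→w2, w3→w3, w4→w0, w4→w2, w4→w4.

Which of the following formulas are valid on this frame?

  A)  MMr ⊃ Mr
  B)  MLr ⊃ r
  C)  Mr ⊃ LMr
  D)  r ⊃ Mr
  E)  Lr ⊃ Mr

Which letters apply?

B, D, E

R is reflexive: each world relates to itself.
R is symmetric: every R-edge is matched by its reverse.
R is not transitive: w0 R w1 and w1 R w3 but not w0 R w3.
R is not euclidean: w0 R w1 and w0 R w4 but not w1 R w4.
R is serial: every world has an R-successor.
(A) MMr ⊃ Mr (the dual of axiom 4) characterises the transitive frames. R is not transitive — not valid.
(B) MLr ⊃ r is the dual of axiom B; it is valid on a frame exactly when R is symmetric. R is symmetric, so valid.
(C) axiom 5: valid iff R is euclidean. R is not euclidean — not valid.
(D) r ⊃ Mr is the dual of axiom T, which corresponds to reflexivity. R is reflexive — valid.
(E) axiom D: valid iff R is serial. R is serial — valid.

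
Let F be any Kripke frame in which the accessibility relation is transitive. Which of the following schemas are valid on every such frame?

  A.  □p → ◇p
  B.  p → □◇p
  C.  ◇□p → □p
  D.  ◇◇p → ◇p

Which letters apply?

(A) □p → ◇p (axiom D) characterises the serial frames. Such an R need not be serial — not valid.
(B) p → □◇p is axiom B; it is valid on a frame exactly when R is symmetric. Such an R need not be symmetric, so not valid.
(C) ◇□p → □p is the dual of axiom 5; it is valid on a frame exactly when R is euclidean. Such an R need not be euclidean, so not valid.
(D) ◇◇p → ◇p is the dual of axiom 4; it is valid on a frame exactly when R is transitive. Every such R is transitive, so valid.

D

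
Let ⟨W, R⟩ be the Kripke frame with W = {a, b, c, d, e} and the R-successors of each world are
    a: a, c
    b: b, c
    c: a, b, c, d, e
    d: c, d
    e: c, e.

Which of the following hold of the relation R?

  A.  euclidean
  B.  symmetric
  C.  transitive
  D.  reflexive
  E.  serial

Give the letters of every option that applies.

(A) not euclidean: c R a and c R b but not a R b.
(B) symmetric: every R-edge is matched by its reverse.
(C) not transitive: a R c and c R b but not a R b.
(D) reflexive: each world relates to itself.
(E) serial: every world has an R-successor.

B, D, E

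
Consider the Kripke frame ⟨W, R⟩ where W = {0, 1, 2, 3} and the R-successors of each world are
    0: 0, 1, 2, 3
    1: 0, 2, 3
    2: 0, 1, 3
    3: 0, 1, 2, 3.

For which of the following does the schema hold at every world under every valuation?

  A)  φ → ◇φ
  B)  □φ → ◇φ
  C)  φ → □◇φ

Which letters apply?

B, C

R is not reflexive: not 1 R 1.
R is symmetric: every R-edge is matched by its reverse.
R is serial: every world has an R-successor.
(A) φ → ◇φ is the dual of axiom T, which corresponds to reflexivity. R is not reflexive — not valid.
(B) □φ → ◇φ is axiom D, which corresponds to seriality. R is serial — valid.
(C) φ → □◇φ (axiom B) characterises the symmetric frames. R is symmetric — valid.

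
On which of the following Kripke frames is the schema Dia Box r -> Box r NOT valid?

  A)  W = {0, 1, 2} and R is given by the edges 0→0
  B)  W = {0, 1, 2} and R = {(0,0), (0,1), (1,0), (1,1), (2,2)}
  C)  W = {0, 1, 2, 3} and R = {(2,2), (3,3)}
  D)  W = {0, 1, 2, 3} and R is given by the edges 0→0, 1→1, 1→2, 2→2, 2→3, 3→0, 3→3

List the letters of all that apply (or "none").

The schema Dia Box r -> Box r is the dual of axiom 5; it is valid on a frame iff R is euclidean.
(A) R is euclidean (any two R-successors of the same world are R-related), so the schema is valid here.
(B) R is euclidean (any two R-successors of the same world are R-related), so the schema is valid here.
(C) R is euclidean (any two R-successors of the same world are R-related), so the schema is valid here.
(D) R is not euclidean (1 R 2 and 1 R 1 but not 2 R 1), so the schema fails here.

D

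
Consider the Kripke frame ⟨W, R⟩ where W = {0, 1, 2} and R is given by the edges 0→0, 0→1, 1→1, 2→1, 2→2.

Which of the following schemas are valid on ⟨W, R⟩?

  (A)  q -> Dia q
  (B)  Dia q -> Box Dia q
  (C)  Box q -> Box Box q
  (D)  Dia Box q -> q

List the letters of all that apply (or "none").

R is reflexive: each world relates to itself.
R is not symmetric: 0 R 1 but not 1 R 0.
R is transitive: R is closed under composition.
R is not euclidean: 0 R 1 and 0 R 0 but not 1 R 0.
(A) q -> Dia q is the dual of axiom T, which corresponds to reflexivity. R is reflexive — valid.
(B) Dia q -> Box Dia q (axiom 5) characterises the euclidean frames. R is not euclidean — not valid.
(C) Box q -> Box Box q is axiom 4, which corresponds to transitivity. R is transitive — valid.
(D) Dia Box q -> q is the dual of axiom B, which corresponds to symmetry. R is not symmetric — not valid.

A, C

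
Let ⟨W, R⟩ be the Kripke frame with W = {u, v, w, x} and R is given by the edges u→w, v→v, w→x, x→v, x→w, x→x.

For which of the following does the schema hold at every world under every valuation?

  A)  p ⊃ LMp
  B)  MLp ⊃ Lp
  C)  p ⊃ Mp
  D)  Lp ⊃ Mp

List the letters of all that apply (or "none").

R is not reflexive: not u R u.
R is not symmetric: u R w but not w R u.
R is not euclidean: x R v and x R w but not v R w.
R is serial: every world has an R-successor.
(A) axiom B: valid iff R is symmetric. R is not symmetric — not valid.
(B) MLp ⊃ Lp is the dual of axiom 5, which corresponds to the euclidean property. R is not euclidean — not valid.
(C) p ⊃ Mp (the dual of axiom T) characterises the reflexive frames. R is not reflexive — not valid.
(D) Lp ⊃ Mp is axiom D; it is valid on a frame exactly when R is serial. R is serial, so valid.

D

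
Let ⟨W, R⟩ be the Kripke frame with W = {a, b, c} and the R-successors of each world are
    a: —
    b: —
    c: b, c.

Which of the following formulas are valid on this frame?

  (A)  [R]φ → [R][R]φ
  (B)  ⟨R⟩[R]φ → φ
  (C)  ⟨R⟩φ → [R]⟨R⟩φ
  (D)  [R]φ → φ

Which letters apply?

R is not reflexive: not a R a.
R is not symmetric: c R b but not b R c.
R is transitive: R is closed under composition.
R is not euclidean: c R b and c R c but not b R c.
(A) [R]φ → [R][R]φ is axiom 4, which corresponds to transitivity. R is transitive — valid.
(B) ⟨R⟩[R]φ → φ is the dual of axiom B; it is valid on a frame exactly when R is symmetric. R is not symmetric, so not valid.
(C) ⟨R⟩φ → [R]⟨R⟩φ (axiom 5) characterises the euclidean frames. R is not euclidean — not valid.
(D) [R]φ → φ (axiom T) characterises the reflexive frames. R is not reflexive — not valid.

A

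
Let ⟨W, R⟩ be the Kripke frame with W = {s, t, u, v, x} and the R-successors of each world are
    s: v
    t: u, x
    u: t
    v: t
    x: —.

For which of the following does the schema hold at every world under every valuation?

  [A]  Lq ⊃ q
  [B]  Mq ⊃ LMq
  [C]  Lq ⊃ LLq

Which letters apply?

none

R is not reflexive: not s R s.
R is not transitive: s R v and v R t but not s R t.
R is not euclidean: t R u and t R x but not u R x.
(A) Lq ⊃ q is axiom T, which corresponds to reflexivity. R is not reflexive — not valid.
(B) Mq ⊃ LMq is axiom 5, which corresponds to the euclidean property. R is not euclidean — not valid.
(C) Lq ⊃ LLq is axiom 4; it is valid on a frame exactly when R is transitive. R is not transitive, so not valid.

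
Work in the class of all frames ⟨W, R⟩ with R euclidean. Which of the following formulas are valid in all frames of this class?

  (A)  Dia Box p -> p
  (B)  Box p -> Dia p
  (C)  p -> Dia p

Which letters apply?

(A) Dia Box p -> p is the dual of axiom B, which corresponds to symmetry. Such an R need not be symmetric — not valid.
(B) Box p -> Dia p is axiom D; it is valid on a frame exactly when R is serial. Such an R need not be serial, so not valid.
(C) p -> Dia p is the dual of axiom T, which corresponds to reflexivity. Such an R need not be reflexive — not valid.

none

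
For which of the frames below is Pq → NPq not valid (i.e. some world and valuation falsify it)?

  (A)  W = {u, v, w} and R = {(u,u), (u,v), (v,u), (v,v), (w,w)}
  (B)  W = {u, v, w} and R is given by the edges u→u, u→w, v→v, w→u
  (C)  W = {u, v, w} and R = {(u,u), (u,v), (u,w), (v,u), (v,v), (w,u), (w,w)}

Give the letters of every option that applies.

The schema Pq → NPq is axiom 5; it is valid on a frame iff R is euclidean.
(A) R is euclidean (any two R-successors of the same world are R-related), so the schema is valid here.
(B) R is not euclidean (u R w and u R w but not w R w), so the schema fails here.
(C) R is not euclidean (u R v and u R w but not v R w), so the schema fails here.

B, C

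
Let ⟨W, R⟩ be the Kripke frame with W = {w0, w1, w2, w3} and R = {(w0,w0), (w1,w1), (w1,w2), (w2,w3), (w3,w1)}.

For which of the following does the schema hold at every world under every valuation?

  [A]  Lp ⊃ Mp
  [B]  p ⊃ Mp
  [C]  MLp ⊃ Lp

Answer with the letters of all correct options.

A

R is not reflexive: not w2 R w2.
R is not euclidean: w1 R w2 and w1 R w1 but not w2 R w1.
R is serial: every world has an R-successor.
(A) Lp ⊃ Mp is axiom D; it is valid on a frame exactly when R is serial. R is serial, so valid.
(B) p ⊃ Mp is the dual of axiom T; it is valid on a frame exactly when R is reflexive. R is not reflexive, so not valid.
(C) MLp ⊃ Lp is the dual of axiom 5, which corresponds to the euclidean property. R is not euclidean — not valid.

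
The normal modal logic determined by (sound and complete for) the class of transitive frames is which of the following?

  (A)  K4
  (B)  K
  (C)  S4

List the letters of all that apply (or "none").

(A) K4 is determined by exactly this class.
(B) K is determined by the class of arbitrary frames.
(C) S4 is determined by the class of reflexive and transitive frames.

A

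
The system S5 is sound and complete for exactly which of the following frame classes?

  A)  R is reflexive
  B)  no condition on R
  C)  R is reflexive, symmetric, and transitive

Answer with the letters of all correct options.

C

(A) this class determines T (= KT), not S5.
(B) this class determines K, not S5.
(C) S5 is sound and complete for exactly this class.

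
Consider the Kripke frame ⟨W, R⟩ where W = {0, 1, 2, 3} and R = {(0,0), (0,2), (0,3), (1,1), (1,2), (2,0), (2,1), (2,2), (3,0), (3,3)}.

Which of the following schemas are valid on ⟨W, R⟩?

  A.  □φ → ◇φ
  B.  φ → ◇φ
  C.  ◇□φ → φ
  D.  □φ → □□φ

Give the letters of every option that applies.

R is reflexive: each world relates to itself.
R is symmetric: every R-edge is matched by its reverse.
R is not transitive: 0 R 2 and 2 R 1 but not 0 R 1.
R is serial: every world has an R-successor.
(A) axiom D: valid iff R is serial. R is serial — valid.
(B) the dual of axiom T: valid iff R is reflexive. R is reflexive — valid.
(C) the dual of axiom B: valid iff R is symmetric. R is symmetric — valid.
(D) □φ → □□φ is axiom 4; it is valid on a frame exactly when R is transitive. R is not transitive, so not valid.

A, B, C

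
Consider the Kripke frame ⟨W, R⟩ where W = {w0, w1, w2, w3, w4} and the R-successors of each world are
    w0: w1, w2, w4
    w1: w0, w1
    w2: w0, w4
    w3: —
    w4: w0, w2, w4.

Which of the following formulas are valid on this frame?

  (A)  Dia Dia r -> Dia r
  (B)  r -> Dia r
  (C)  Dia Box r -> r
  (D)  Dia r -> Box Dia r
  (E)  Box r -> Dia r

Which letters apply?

C

R is not reflexive: not w0 R w0.
R is symmetric: every R-edge is matched by its reverse.
R is not transitive: w0 R w1 and w1 R w0 but not w0 R w0.
R is not euclidean: w0 R w1 and w0 R w2 but not w1 R w2.
R is not serial: w3 has no R-successor.
(A) Dia Dia r -> Dia r (the dual of axiom 4) characterises the transitive frames. R is not transitive — not valid.
(B) r -> Dia r is the dual of axiom T, which corresponds to reflexivity. R is not reflexive — not valid.
(C) the dual of axiom B: valid iff R is symmetric. R is symmetric — valid.
(D) axiom 5: valid iff R is euclidean. R is not euclidean — not valid.
(E) Box r -> Dia r is axiom D, which corresponds to seriality. R is not serial — not valid.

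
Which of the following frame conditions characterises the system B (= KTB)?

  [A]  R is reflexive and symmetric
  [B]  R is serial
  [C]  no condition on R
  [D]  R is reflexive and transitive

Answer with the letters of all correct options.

A

(A) B (= KTB) is sound and complete for exactly this class.
(B) this class determines D, not B (= KTB).
(C) this class determines K, not B (= KTB).
(D) this class determines S4, not B (= KTB).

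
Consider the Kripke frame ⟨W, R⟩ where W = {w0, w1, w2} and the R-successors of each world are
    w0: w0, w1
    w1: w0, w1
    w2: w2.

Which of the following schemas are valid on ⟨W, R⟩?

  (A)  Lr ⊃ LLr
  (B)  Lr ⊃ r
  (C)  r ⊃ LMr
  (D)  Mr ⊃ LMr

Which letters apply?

A, B, C, D

R is reflexive: each world relates to itself.
R is symmetric: every R-edge is matched by its reverse.
R is transitive: R is closed under composition.
R is euclidean: any two R-successors of the same world are R-related.
(A) Lr ⊃ LLr is axiom 4; it is valid on a frame exactly when R is transitive. R is transitive, so valid.
(B) Lr ⊃ r is axiom T; it is valid on a frame exactly when R is reflexive. R is reflexive, so valid.
(C) r ⊃ LMr (axiom B) characterises the symmetric frames. R is symmetric — valid.
(D) Mr ⊃ LMr is axiom 5, which corresponds to the euclidean property. R is euclidean — valid.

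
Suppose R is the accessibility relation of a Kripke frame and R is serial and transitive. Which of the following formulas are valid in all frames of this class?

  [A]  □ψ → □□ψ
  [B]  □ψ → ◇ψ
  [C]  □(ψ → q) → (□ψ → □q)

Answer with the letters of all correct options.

A, B, C

(A) □ψ → □□ψ is axiom 4; it is valid on a frame exactly when R is transitive. Every such R is transitive, so valid.
(B) axiom D: valid iff R is serial. Every such R is serial — valid.
(C) this is just K, valid on every normal frame.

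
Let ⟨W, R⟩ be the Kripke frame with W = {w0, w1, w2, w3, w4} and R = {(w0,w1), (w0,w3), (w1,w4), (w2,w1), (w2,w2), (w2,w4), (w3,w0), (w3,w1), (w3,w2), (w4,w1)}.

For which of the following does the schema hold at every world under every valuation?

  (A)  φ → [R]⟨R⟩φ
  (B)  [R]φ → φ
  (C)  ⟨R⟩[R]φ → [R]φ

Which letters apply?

R is not reflexive: not w0 R w0.
R is not symmetric: w0 R w1 but not w1 R w0.
R is not euclidean: w0 R w1 and w0 R w3 but not w1 R w3.
(A) φ → [R]⟨R⟩φ (axiom B) characterises the symmetric frames. R is not symmetric — not valid.
(B) axiom T: valid iff R is reflexive. R is not reflexive — not valid.
(C) ⟨R⟩[R]φ → [R]φ is the dual of axiom 5; it is valid on a frame exactly when R is euclidean. R is not euclidean, so not valid.

none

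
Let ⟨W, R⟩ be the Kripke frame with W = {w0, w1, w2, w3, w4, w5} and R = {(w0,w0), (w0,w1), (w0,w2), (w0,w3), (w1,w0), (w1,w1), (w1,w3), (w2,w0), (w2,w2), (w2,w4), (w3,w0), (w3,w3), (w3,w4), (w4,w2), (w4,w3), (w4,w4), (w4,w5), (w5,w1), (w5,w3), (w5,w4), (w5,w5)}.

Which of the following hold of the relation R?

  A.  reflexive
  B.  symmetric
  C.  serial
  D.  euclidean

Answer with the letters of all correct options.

(A) reflexive: each world relates to itself.
(B) not symmetric: w1 R w3 but not w3 R w1.
(C) serial: every world has an R-successor.
(D) not euclidean: w0 R w1 and w0 R w2 but not w1 R w2.

A, C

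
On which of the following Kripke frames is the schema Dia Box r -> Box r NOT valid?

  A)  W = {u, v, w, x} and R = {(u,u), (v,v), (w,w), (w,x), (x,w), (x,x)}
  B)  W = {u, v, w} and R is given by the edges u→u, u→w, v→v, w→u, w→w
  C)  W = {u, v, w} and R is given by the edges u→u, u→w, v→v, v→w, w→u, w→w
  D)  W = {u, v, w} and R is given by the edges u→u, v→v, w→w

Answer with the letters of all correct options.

C

The schema Dia Box r -> Box r is the dual of axiom 5; it is valid on a frame iff R is euclidean.
(A) R is euclidean (any two R-successors of the same world are R-related), so the schema is valid here.
(B) R is euclidean (any two R-successors of the same world are R-related), so the schema is valid here.
(C) R is not euclidean (v R w and v R v but not w R v), so the schema fails here.
(D) R is euclidean (any two R-successors of the same world are R-related), so the schema is valid here.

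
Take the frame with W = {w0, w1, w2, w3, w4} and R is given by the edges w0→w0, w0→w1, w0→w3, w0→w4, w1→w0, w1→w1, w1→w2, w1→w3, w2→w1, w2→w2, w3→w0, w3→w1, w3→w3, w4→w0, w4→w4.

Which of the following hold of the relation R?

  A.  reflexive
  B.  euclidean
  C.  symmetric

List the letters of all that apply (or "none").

(A) reflexive: each world relates to itself.
(B) not euclidean: w0 R w1 and w0 R w4 but not w1 R w4.
(C) symmetric: every R-edge is matched by its reverse.

A, C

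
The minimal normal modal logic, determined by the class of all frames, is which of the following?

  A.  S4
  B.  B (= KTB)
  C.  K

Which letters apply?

C

(A) S4 is determined by the class of reflexive and transitive frames.
(B) B (= KTB) is determined by the class of reflexive and symmetric frames.
(C) K is determined by exactly this class.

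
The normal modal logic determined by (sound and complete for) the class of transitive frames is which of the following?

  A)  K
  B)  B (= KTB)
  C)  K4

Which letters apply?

(A) K is determined by the class of arbitrary frames.
(B) B (= KTB) is determined by the class of reflexive and symmetric frames.
(C) K4 is determined by exactly this class.

C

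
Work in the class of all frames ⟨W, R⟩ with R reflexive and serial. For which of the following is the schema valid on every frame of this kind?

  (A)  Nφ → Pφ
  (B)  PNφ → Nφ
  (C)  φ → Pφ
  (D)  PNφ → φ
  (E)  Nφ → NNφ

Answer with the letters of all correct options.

A, C

(A) Nφ → Pφ is axiom D, which corresponds to seriality. Every such R is serial — valid.
(B) PNφ → Nφ (the dual of axiom 5) characterises the euclidean frames. Such an R need not be euclidean — not valid.
(C) φ → Pφ (the dual of axiom T) characterises the reflexive frames. Every such R is reflexive — valid.
(D) the dual of axiom B: valid iff R is symmetric. Such an R need not be symmetric — not valid.
(E) Nφ → NNφ is axiom 4, which corresponds to transitivity. Such an R need not be transitive — not valid.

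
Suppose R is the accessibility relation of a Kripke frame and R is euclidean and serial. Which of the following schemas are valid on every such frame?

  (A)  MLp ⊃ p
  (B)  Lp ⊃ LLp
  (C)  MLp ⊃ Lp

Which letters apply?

(A) the dual of axiom B: valid iff R is symmetric. Such an R need not be symmetric — not valid.
(B) Lp ⊃ LLp is axiom 4; it is valid on a frame exactly when R is transitive. Such an R need not be transitive, so not valid.
(C) the dual of axiom 5: valid iff R is euclidean. Every such R is euclidean — valid.

C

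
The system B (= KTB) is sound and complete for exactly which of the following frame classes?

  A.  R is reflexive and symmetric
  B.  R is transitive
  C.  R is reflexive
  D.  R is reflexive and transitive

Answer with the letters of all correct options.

(A) B (= KTB) is sound and complete for exactly this class.
(B) this class determines K4, not B (= KTB).
(C) this class determines T (= KT), not B (= KTB).
(D) this class determines S4, not B (= KTB).

A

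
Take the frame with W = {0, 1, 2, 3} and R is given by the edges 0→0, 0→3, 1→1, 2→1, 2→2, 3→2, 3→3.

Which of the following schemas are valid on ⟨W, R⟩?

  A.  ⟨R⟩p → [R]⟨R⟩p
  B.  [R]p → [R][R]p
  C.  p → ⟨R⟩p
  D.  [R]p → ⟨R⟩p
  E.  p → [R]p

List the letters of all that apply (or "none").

R is reflexive: each world relates to itself.
R is not transitive: 0 R 3 and 3 R 2 but not 0 R 2.
R is not euclidean: 0 R 3 and 0 R 0 but not 3 R 0.
R is serial: every world has an R-successor.
R is not a subset of the identity: 0 R 3 with 0 ≠ 3.
(A) ⟨R⟩p → [R]⟨R⟩p is axiom 5; it is valid on a frame exactly when R is euclidean. R is not euclidean, so not valid.
(B) [R]p → [R][R]p is axiom 4, which corresponds to transitivity. R is not transitive — not valid.
(C) p → ⟨R⟩p is the dual of axiom T; it is valid on a frame exactly when R is reflexive. R is reflexive, so valid.
(D) [R]p → ⟨R⟩p is axiom D, which corresponds to seriality. R is serial — valid.
(E) p → [R]p (equivalent to ◇p→p) corresponds to R being a subset of the identity. Here R ⊄ identity, so not valid.

C, D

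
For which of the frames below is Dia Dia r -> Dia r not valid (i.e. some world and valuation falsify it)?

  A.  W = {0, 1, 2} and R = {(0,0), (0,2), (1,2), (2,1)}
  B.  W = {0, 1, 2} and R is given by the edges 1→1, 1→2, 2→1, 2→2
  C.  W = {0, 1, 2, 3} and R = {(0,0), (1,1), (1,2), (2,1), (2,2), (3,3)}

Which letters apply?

A

The schema Dia Dia r -> Dia r is the dual of axiom 4; it is valid on a frame iff R is transitive.
(A) R is not transitive (0 R 2 and 2 R 1 but not 0 R 1), so the schema fails here.
(B) R is transitive (R is closed under composition), so the schema is valid here.
(C) R is transitive (R is closed under composition), so the schema is valid here.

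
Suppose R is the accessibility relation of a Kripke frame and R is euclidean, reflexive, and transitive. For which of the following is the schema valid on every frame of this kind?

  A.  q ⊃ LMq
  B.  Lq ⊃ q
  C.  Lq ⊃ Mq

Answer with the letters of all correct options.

A, B, C

A relation that is euclidean, reflexive, and transitive is also serial and symmetric.
(A) axiom B: valid iff R is symmetric. Every such R is symmetric — valid.
(B) Lq ⊃ q (axiom T) characterises the reflexive frames. Every such R is reflexive — valid.
(C) Lq ⊃ Mq (axiom D) characterises the serial frames. Every such R is serial — valid.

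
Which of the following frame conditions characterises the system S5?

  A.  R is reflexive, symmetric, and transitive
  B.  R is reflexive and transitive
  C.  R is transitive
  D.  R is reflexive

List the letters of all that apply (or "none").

(A) S5 is sound and complete for exactly this class.
(B) this class determines S4, not S5.
(C) this class determines K4, not S5.
(D) this class determines T (= KT), not S5.

A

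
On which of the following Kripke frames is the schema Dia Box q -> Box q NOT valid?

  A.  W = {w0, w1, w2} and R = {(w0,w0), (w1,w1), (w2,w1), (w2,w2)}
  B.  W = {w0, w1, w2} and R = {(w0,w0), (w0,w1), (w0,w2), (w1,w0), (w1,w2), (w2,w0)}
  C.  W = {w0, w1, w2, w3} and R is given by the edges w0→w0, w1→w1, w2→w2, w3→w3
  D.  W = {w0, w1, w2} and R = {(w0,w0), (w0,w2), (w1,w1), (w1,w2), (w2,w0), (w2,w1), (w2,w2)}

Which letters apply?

The schema Dia Box q -> Box q is the dual of axiom 5; it is valid on a frame iff R is euclidean.
(A) R is not euclidean (w2 R w1 and w2 R w2 but not w1 R w2), so the schema fails here.
(B) R is not euclidean (w0 R w2 and w0 R w1 but not w2 R w1), so the schema fails here.
(C) R is euclidean (any two R-successors of the same world are R-related), so the schema is valid here.
(D) R is not euclidean (w2 R w0 and w2 R w1 but not w0 R w1), so the schema fails here.

A, B, D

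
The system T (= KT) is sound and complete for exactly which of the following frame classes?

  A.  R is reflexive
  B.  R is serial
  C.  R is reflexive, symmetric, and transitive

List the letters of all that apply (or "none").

(A) T (= KT) is sound and complete for exactly this class.
(B) this class determines D, not T (= KT).
(C) this class determines S5, not T (= KT).

A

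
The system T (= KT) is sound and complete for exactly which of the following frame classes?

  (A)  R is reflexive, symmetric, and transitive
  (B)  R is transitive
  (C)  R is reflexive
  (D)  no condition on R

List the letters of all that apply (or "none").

C

(A) this class determines S5, not T (= KT).
(B) this class determines K4, not T (= KT).
(C) T (= KT) is sound and complete for exactly this class.
(D) this class determines K, not T (= KT).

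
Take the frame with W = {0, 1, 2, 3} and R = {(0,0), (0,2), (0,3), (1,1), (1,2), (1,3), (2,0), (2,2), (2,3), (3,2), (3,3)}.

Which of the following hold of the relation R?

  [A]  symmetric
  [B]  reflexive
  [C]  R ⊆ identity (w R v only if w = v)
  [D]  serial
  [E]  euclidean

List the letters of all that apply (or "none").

B, D

(A) not symmetric: 0 R 3 but not 3 R 0.
(B) reflexive: each world relates to itself.
(C) not ⊆ identity: 0 R 2 with 0 ≠ 2.
(D) serial: every world has an R-successor.
(E) not euclidean: 0 R 3 and 0 R 0 but not 3 R 0.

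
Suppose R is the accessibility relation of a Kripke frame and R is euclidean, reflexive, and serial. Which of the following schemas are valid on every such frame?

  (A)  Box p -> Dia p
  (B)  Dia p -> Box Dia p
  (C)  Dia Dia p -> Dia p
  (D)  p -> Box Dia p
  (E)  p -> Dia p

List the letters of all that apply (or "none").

A relation that is euclidean, reflexive, and serial is also symmetric and transitive.
(A) Box p -> Dia p is axiom D; it is valid on a frame exactly when R is serial. Every such R is serial, so valid.
(B) axiom 5: valid iff R is euclidean. Every such R is euclidean — valid.
(C) Dia Dia p -> Dia p is the dual of axiom 4, which corresponds to transitivity. Every such R is transitive — valid.
(D) p -> Box Dia p is axiom B, which corresponds to symmetry. Every such R is symmetric — valid.
(E) p -> Dia p (the dual of axiom T) characterises the reflexive frames. Every such R is reflexive — valid.

A, B, C, D, E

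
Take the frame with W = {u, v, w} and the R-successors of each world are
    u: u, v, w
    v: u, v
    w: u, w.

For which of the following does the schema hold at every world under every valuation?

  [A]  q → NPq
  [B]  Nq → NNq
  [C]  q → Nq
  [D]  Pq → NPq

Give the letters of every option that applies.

R is symmetric: every R-edge is matched by its reverse.
R is not transitive: v R u and u R w but not v R w.
R is not euclidean: u R v and u R w but not v R w.
R is not a subset of the identity: u R v with u ≠ v.
(A) q → NPq is axiom B, which corresponds to symmetry. R is symmetric — valid.
(B) Nq → NNq is axiom 4, which corresponds to transitivity. R is not transitive — not valid.
(C) q → Nq (equivalent to ◇p→p) corresponds to R being a subset of the identity. Here R ⊄ identity, so not valid.
(D) Pq → NPq is axiom 5, which corresponds to the euclidean property. R is not euclidean — not valid.

A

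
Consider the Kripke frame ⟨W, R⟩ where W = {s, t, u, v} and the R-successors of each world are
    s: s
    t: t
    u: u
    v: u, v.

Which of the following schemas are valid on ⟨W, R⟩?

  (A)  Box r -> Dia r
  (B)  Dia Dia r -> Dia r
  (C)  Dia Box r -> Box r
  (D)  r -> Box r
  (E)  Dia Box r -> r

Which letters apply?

R is not symmetric: v R u but not u R v.
R is transitive: R is closed under composition.
R is not euclidean: v R u and v R v but not u R v.
R is serial: every world has an R-successor.
R is not a subset of the identity: v R u with v ≠ u.
(A) Box r -> Dia r is axiom D, which corresponds to seriality. R is serial — valid.
(B) the dual of axiom 4: valid iff R is transitive. R is transitive — valid.
(C) the dual of axiom 5: valid iff R is euclidean. R is not euclidean — not valid.
(D) r -> Box r is valid only on frames where every R-edge is a self-loop. Here R ⊄ identity — not valid.
(E) the dual of axiom B: valid iff R is symmetric. R is not symmetric — not valid.

A, B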